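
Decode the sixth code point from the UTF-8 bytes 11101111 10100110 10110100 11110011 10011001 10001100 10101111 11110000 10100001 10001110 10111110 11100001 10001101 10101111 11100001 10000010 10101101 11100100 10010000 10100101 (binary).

U+4425

Offset 0: leading byte 0xEF = 11101111 → 3-byte char #1 = EF A6 B4.
Offset 3: leading byte 0xF3 = 11110011 → 4-byte char #2 = F3 99 8C AF.
Offset 7: leading byte 0xF0 = 11110000 → 4-byte char #3 = F0 A1 8E BE.
Offset 11: leading byte 0xE1 = 11100001 → 3-byte char #4 = E1 8D AF.
Offset 14: leading byte 0xE1 = 11100001 → 3-byte char #5 = E1 82 AD.
Offset 17: leading byte 0xE4 = 11100100 → 3-byte char #6 = E4 90 A5.
Leading byte 0xE4 = 11100100 matches 1110xxxx → 3-byte sequence.
Byte 1: 0xE4 = 11100100, payload 0100 (4 bits).
Byte 2: 0x90 = 10010000 (10xxxxxx ✓), payload 010000.
Byte 3: 0xA5 = 10100101 (10xxxxxx ✓), payload 100101.
Concatenate: 0100010000100101 = 0x4425 (16 bits → U+4425).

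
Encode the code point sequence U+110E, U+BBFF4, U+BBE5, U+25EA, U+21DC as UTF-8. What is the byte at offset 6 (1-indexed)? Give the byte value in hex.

0xBF

1-indexed offset 6 is 0-indexed offset 5.
U+110E → 3-byte form E1 84 8E at offsets 0–2.
U+BBFF4 → 4-byte form F2 BB BF B4 at offsets 3–6.
Offset 5 falls in char 2's range; it's byte 3 of F2 BB BF B4 = 0xBF.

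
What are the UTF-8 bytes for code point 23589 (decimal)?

U+5C25 = 0x5C25 = 23589 decimal. In range U+0800–U+FFFF → 3-byte form: 1110xxxx 10xxxxxx 10xxxxxx.
Binary (16 bits): 0101110000100101.
Split 4+6+6: 0101 | 110000 | 100101.
Byte 1: 11100101 = 0xE5.
Byte 2: 10110000 = 0xB0.
Byte 3: 10100101 = 0xA5.

E5 B0 A5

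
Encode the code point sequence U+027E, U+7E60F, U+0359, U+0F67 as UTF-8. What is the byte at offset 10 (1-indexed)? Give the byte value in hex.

1-indexed offset 10 is 0-indexed offset 9.
U+027E → 2-byte form C9 BE at offsets 0–1.
U+7E60F → 4-byte form F1 BE 98 8F at offsets 2–5.
U+0359 → 2-byte form CD 99 at offsets 6–7.
U+0F67 → 3-byte form E0 BD A7 at offsets 8–10.
Offset 9 falls in char 4's range; it's byte 2 of E0 BD A7 = 0xBD.

0xBD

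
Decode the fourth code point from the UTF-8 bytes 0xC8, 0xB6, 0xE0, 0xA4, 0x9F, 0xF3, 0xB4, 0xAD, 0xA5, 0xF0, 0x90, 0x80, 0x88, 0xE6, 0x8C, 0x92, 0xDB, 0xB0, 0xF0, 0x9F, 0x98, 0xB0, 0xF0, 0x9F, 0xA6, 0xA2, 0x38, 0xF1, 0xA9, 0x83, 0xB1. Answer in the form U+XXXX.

U+10008

Offset 0: leading byte 0xC8 = 11001000 → 2-byte char #1 = C8 B6.
Offset 2: leading byte 0xE0 = 11100000 → 3-byte char #2 = E0 A4 9F.
Offset 5: leading byte 0xF3 = 11110011 → 4-byte char #3 = F3 B4 AD A5.
Offset 9: leading byte 0xF0 = 11110000 → 4-byte char #4 = F0 90 80 88.
Leading byte 0xF0 = 11110000 matches 11110xxx → 4-byte sequence.
Byte 1: 0xF0 = 11110000, payload 000 (3 bits).
Byte 2: 0x90 = 10010000 (10xxxxxx ✓), payload 010000.
Byte 3: 0x80 = 10000000 (10xxxxxx ✓), payload 000000.
Byte 4: 0x88 = 10001000 (10xxxxxx ✓), payload 001000.
Concatenate: 000010000000000001000 = 0x10008 (21 bits → U+10008).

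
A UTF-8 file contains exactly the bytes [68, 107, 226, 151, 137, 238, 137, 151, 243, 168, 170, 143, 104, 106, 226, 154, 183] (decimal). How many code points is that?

Byte at offset 0: 0x44 = 01000100 → 1-byte char (#1). Advance 1.
Byte at offset 1: 0x6B = 01101011 → 1-byte char (#2). Advance 1.
Byte at offset 2: 0xE2 = 11100010 → 3-byte char (#3). Advance 3.
Byte at offset 5: 0xEE = 11101110 → 3-byte char (#4). Advance 3.
Byte at offset 8: 0xF3 = 11110011 → 4-byte char (#5). Advance 4.
Byte at offset 12: 0x68 = 01101000 → 1-byte char (#6). Advance 1.
Byte at offset 13: 0x6A = 01101010 → 1-byte char (#7). Advance 1.
Byte at offset 14: 0xE2 = 11100010 → 3-byte char (#8). Advance 3.
Reached end at offset 17 after 8 code points.

8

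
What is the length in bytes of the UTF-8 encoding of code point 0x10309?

U+10309 = 0x10309. UTF-8 uses 1 byte below 0x80, 2 below 0x800, 3 below 0x10000, 4 up to 0x10FFFF. 0x10309 is in U+10000–U+10FFFF → 4 bytes.

4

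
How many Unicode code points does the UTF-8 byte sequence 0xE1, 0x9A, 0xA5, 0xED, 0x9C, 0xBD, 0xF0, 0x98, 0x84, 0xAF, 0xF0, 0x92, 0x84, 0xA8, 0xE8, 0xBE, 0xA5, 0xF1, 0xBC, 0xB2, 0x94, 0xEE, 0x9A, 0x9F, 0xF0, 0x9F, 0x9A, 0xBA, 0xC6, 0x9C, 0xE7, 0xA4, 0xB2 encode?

Byte at offset 0: 0xE1 = 11100001 → 3-byte char (#1). Advance 3.
Byte at offset 3: 0xED = 11101101 → 3-byte char (#2). Advance 3.
Byte at offset 6: 0xF0 = 11110000 → 4-byte char (#3). Advance 4.
Byte at offset 10: 0xF0 = 11110000 → 4-byte char (#4). Advance 4.
Byte at offset 14: 0xE8 = 11101000 → 3-byte char (#5). Advance 3.
Byte at offset 17: 0xF1 = 11110001 → 4-byte char (#6). Advance 4.
Byte at offset 21: 0xEE = 11101110 → 3-byte char (#7). Advance 3.
Byte at offset 24: 0xF0 = 11110000 → 4-byte char (#8). Advance 4.
Byte at offset 28: 0xC6 = 11000110 → 2-byte char (#9). Advance 2.
Byte at offset 30: 0xE7 = 11100111 → 3-byte char (#10). Advance 3.
Reached end at offset 33 after 10 code points.

10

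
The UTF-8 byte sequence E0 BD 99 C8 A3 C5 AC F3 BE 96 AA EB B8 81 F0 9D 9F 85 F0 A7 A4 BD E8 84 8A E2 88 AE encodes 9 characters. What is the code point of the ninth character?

Offset 0: leading byte 0xE0 = 11100000 → 3-byte char #1 = E0 BD 99.
Offset 3: leading byte 0xC8 = 11001000 → 2-byte char #2 = C8 A3.
Offset 5: leading byte 0xC5 = 11000101 → 2-byte char #3 = C5 AC.
Offset 7: leading byte 0xF3 = 11110011 → 4-byte char #4 = F3 BE 96 AA.
Offset 11: leading byte 0xEB = 11101011 → 3-byte char #5 = EB B8 81.
Offset 14: leading byte 0xF0 = 11110000 → 4-byte char #6 = F0 9D 9F 85.
Offset 18: leading byte 0xF0 = 11110000 → 4-byte char #7 = F0 A7 A4 BD.
Offset 22: leading byte 0xE8 = 11101000 → 3-byte char #8 = E8 84 8A.
Offset 25: leading byte 0xE2 = 11100010 → 3-byte char #9 = E2 88 AE.
Leading byte 0xE2 = 11100010 matches 1110xxxx → 3-byte sequence.
Byte 1: 0xE2 = 11100010, payload 0010 (4 bits).
Byte 2: 0x88 = 10001000 (10xxxxxx ✓), payload 001000.
Byte 3: 0xAE = 10101110 (10xxxxxx ✓), payload 101110.
Concatenate: 0010001000101110 = 0x222E (16 bits → U+222E).

U+222E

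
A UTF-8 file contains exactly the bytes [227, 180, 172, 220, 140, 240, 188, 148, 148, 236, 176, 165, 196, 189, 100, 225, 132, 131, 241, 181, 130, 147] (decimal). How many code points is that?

Byte at offset 0: 0xE3 = 11100011 → 3-byte char (#1). Advance 3.
Byte at offset 3: 0xDC = 11011100 → 2-byte char (#2). Advance 2.
Byte at offset 5: 0xF0 = 11110000 → 4-byte char (#3). Advance 4.
Byte at offset 9: 0xEC = 11101100 → 3-byte char (#4). Advance 3.
Byte at offset 12: 0xC4 = 11000100 → 2-byte char (#5). Advance 2.
Byte at offset 14: 0x64 = 01100100 → 1-byte char (#6). Advance 1.
Byte at offset 15: 0xE1 = 11100001 → 3-byte char (#7). Advance 3.
Byte at offset 18: 0xF1 = 11110001 → 4-byte char (#8). Advance 4.
Reached end at offset 22 after 8 code points.

8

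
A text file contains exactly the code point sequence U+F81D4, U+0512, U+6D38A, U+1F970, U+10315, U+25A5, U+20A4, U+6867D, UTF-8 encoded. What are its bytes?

F3 B8 87 94 D4 92 F1 AD 8E 8A F0 9F A5 B0 F0 90 8C 95 E2 96 A5 E2 82 A4 F1 A8 99 BD

U+F81D4: 4-byte form → F3 B8 87 94.
U+0512: 2-byte form → D4 92.
U+6D38A: 4-byte form → F1 AD 8E 8A.
U+1F970: 4-byte form → F0 9F A5 B0.
U+10315: 4-byte form → F0 90 8C 95.
U+25A5: 3-byte form → E2 96 A5.
U+20A4: 3-byte form → E2 82 A4.
U+6867D: 4-byte form → F1 A8 99 BD.
Concatenated (28 bytes): F3 B8 87 94 D4 92 F1 AD 8E 8A F0 9F A5 B0 F0 90 8C 95 E2 96 A5 E2 82 A4 F1 A8 99 BD.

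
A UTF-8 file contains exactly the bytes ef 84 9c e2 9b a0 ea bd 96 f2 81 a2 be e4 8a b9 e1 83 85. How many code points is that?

Byte at offset 0: 0xEF = 11101111 → 3-byte char (#1). Advance 3.
Byte at offset 3: 0xE2 = 11100010 → 3-byte char (#2). Advance 3.
Byte at offset 6: 0xEA = 11101010 → 3-byte char (#3). Advance 3.
Byte at offset 9: 0xF2 = 11110010 → 4-byte char (#4). Advance 4.
Byte at offset 13: 0xE4 = 11100100 → 3-byte char (#5). Advance 3.
Byte at offset 16: 0xE1 = 11100001 → 3-byte char (#6). Advance 3.
Reached end at offset 19 after 6 code points.

6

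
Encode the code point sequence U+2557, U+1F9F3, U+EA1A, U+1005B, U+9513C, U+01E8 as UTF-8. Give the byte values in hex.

E2 95 97 F0 9F A7 B3 EE A8 9A F0 90 81 9B F2 95 84 BC C7 A8

U+2557: 3-byte form → E2 95 97.
U+1F9F3: 4-byte form → F0 9F A7 B3.
U+EA1A: 3-byte form → EE A8 9A.
U+1005B: 4-byte form → F0 90 81 9B.
U+9513C: 4-byte form → F2 95 84 BC.
U+01E8: 2-byte form → C7 A8.
Concatenated (20 bytes): E2 95 97 F0 9F A7 B3 EE A8 9A F0 90 81 9B F2 95 84 BC C7 A8.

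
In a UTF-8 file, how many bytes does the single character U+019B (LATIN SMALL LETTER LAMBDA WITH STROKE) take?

2

U+019B = 0x19B. UTF-8 uses 1 byte below 0x80, 2 below 0x800, 3 below 0x10000, 4 up to 0x10FFFF. 0x19B is in U+0080–U+07FF → 2 bytes.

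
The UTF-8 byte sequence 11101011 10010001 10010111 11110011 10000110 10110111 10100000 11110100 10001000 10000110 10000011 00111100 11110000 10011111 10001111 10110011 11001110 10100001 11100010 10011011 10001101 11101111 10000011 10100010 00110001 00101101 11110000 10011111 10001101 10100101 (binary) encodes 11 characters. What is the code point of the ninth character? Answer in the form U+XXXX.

U+0031

Offset 0: leading byte 0xEB = 11101011 → 3-byte char #1 = EB 91 97.
Offset 3: leading byte 0xF3 = 11110011 → 4-byte char #2 = F3 86 B7 A0.
Offset 7: leading byte 0xF4 = 11110100 → 4-byte char #3 = F4 88 86 83.
Offset 11: leading byte 0x3C = 00111100 → 1-byte char #4 = 3C.
Offset 12: leading byte 0xF0 = 11110000 → 4-byte char #5 = F0 9F 8F B3.
Offset 16: leading byte 0xCE = 11001110 → 2-byte char #6 = CE A1.
Offset 18: leading byte 0xE2 = 11100010 → 3-byte char #7 = E2 9B 8D.
Offset 21: leading byte 0xEF = 11101111 → 3-byte char #8 = EF 83 A2.
Offset 24: leading byte 0x31 = 00110001 → 1-byte char #9 = 31.
Leading byte 0x31 = 00110001 matches 0xxxxxxx → 1-byte sequence.
Byte 1: 0x31 = 00110001, payload 0110001 (7 bits).
Concatenate: 0110001 = 0x31 (7 bits → U+0031).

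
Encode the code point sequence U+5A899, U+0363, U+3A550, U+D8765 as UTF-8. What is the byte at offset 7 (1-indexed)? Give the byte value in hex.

1-indexed offset 7 is 0-indexed offset 6.
U+5A899 → 4-byte form F1 9A A2 99 at offsets 0–3.
U+0363 → 2-byte form CD A3 at offsets 4–5.
U+3A550 → 4-byte form F0 BA 95 90 at offsets 6–9.
Offset 6 falls in char 3's range; it's byte 1 of F0 BA 95 90 = 0xF0.

0xF0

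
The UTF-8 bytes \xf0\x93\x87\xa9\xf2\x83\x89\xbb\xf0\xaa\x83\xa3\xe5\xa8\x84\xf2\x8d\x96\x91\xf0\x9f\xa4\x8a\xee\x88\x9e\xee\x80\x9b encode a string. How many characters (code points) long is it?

Byte at offset 0: 0xF0 = 11110000 → 4-byte char (#1). Advance 4.
Byte at offset 4: 0xF2 = 11110010 → 4-byte char (#2). Advance 4.
Byte at offset 8: 0xF0 = 11110000 → 4-byte char (#3). Advance 4.
Byte at offset 12: 0xE5 = 11100101 → 3-byte char (#4). Advance 3.
Byte at offset 15: 0xF2 = 11110010 → 4-byte char (#5). Advance 4.
Byte at offset 19: 0xF0 = 11110000 → 4-byte char (#6). Advance 4.
Byte at offset 23: 0xEE = 11101110 → 3-byte char (#7). Advance 3.
Byte at offset 26: 0xEE = 11101110 → 3-byte char (#8). Advance 3.
Reached end at offset 29 after 8 code points.

8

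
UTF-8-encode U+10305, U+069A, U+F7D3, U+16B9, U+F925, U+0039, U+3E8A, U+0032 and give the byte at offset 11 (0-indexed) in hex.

U+10305 → 4-byte form F0 90 8C 85 at offsets 0–3.
U+069A → 2-byte form DA 9A at offsets 4–5.
U+F7D3 → 3-byte form EF 9F 93 at offsets 6–8.
U+16B9 → 3-byte form E1 9A B9 at offsets 9–11.
Offset 11 falls in char 4's range; it's byte 3 of E1 9A B9 = 0xB9.

0xB9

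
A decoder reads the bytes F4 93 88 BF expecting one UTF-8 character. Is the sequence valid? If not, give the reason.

invalid (encodes a value above U+10FFFF)

Leading byte 0xF4 = 11110100 → 4-byte form.
Payload = 0x11323F, which exceeds U+10FFFF, the maximum Unicode code point. (Leading bytes F5–FF, or F4 followed by ≥ 0x90, are invalid.)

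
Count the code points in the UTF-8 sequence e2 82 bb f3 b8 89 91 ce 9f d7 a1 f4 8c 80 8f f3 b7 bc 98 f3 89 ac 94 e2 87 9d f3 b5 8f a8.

Byte at offset 0: 0xE2 = 11100010 → 3-byte char (#1). Advance 3.
Byte at offset 3: 0xF3 = 11110011 → 4-byte char (#2). Advance 4.
Byte at offset 7: 0xCE = 11001110 → 2-byte char (#3). Advance 2.
Byte at offset 9: 0xD7 = 11010111 → 2-byte char (#4). Advance 2.
Byte at offset 11: 0xF4 = 11110100 → 4-byte char (#5). Advance 4.
Byte at offset 15: 0xF3 = 11110011 → 4-byte char (#6). Advance 4.
Byte at offset 19: 0xF3 = 11110011 → 4-byte char (#7). Advance 4.
Byte at offset 23: 0xE2 = 11100010 → 3-byte char (#8). Advance 3.
Byte at offset 26: 0xF3 = 11110011 → 4-byte char (#9). Advance 4.
Reached end at offset 30 after 9 code points.

9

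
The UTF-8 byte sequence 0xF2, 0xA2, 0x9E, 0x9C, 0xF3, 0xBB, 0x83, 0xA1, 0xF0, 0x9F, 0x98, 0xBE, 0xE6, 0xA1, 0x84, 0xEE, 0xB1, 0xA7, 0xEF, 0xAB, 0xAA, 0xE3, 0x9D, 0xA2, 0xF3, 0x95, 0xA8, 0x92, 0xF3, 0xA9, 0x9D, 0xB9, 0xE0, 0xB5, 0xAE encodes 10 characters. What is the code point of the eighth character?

Offset 0: leading byte 0xF2 = 11110010 → 4-byte char #1 = F2 A2 9E 9C.
Offset 4: leading byte 0xF3 = 11110011 → 4-byte char #2 = F3 BB 83 A1.
Offset 8: leading byte 0xF0 = 11110000 → 4-byte char #3 = F0 9F 98 BE.
Offset 12: leading byte 0xE6 = 11100110 → 3-byte char #4 = E6 A1 84.
Offset 15: leading byte 0xEE = 11101110 → 3-byte char #5 = EE B1 A7.
Offset 18: leading byte 0xEF = 11101111 → 3-byte char #6 = EF AB AA.
Offset 21: leading byte 0xE3 = 11100011 → 3-byte char #7 = E3 9D A2.
Offset 24: leading byte 0xF3 = 11110011 → 4-byte char #8 = F3 95 A8 92.
Leading byte 0xF3 = 11110011 matches 11110xxx → 4-byte sequence.
Byte 1: 0xF3 = 11110011, payload 011 (3 bits).
Byte 2: 0x95 = 10010101 (10xxxxxx ✓), payload 010101.
Byte 3: 0xA8 = 10101000 (10xxxxxx ✓), payload 101000.
Byte 4: 0x92 = 10010010 (10xxxxxx ✓), payload 010010.
Concatenate: 011010101101000010010 = 0xD5A12 (21 bits → U+D5A12).

U+D5A12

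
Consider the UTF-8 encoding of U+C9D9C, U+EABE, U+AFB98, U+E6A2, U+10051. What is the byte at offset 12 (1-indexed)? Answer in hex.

1-indexed offset 12 is 0-indexed offset 11.
U+C9D9C → 4-byte form F3 89 B6 9C at offsets 0–3.
U+EABE → 3-byte form EE AA BE at offsets 4–6.
U+AFB98 → 4-byte form F2 AF AE 98 at offsets 7–10.
U+E6A2 → 3-byte form EE 9A A2 at offsets 11–13.
Offset 11 falls in char 4's range; it's byte 1 of EE 9A A2 = 0xEE.

0xEE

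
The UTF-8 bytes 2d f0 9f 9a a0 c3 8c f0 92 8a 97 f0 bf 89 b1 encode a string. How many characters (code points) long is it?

Byte at offset 0: 0x2D = 00101101 → 1-byte char (#1). Advance 1.
Byte at offset 1: 0xF0 = 11110000 → 4-byte char (#2). Advance 4.
Byte at offset 5: 0xC3 = 11000011 → 2-byte char (#3). Advance 2.
Byte at offset 7: 0xF0 = 11110000 → 4-byte char (#4). Advance 4.
Byte at offset 11: 0xF0 = 11110000 → 4-byte char (#5). Advance 4.
Reached end at offset 15 after 5 code points.

5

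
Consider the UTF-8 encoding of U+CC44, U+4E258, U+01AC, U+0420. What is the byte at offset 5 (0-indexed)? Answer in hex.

0x89

U+CC44 → 3-byte form EC B1 84 at offsets 0–2.
U+4E258 → 4-byte form F1 8E 89 98 at offsets 3–6.
Offset 5 falls in char 2's range; it's byte 3 of F1 8E 89 98 = 0x89.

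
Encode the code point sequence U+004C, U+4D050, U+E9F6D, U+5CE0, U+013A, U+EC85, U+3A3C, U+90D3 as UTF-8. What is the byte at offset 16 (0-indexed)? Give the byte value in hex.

U+004C → 1-byte form 4C at offsets 0–0.
U+4D050 → 4-byte form F1 8D 81 90 at offsets 1–4.
U+E9F6D → 4-byte form F3 A9 BD AD at offsets 5–8.
U+5CE0 → 3-byte form E5 B3 A0 at offsets 9–11.
U+013A → 2-byte form C4 BA at offsets 12–13.
U+EC85 → 3-byte form EE B2 85 at offsets 14–16.
Offset 16 falls in char 6's range; it's byte 3 of EE B2 85 = 0x85.

0x85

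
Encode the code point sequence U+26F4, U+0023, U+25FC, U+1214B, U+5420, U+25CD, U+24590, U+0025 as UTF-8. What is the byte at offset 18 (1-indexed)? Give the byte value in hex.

1-indexed offset 18 is 0-indexed offset 17.
U+26F4 → 3-byte form E2 9B B4 at offsets 0–2.
U+0023 → 1-byte form 23 at offsets 3–3.
U+25FC → 3-byte form E2 97 BC at offsets 4–6.
U+1214B → 4-byte form F0 92 85 8B at offsets 7–10.
U+5420 → 3-byte form E5 90 A0 at offsets 11–13.
U+25CD → 3-byte form E2 97 8D at offsets 14–16.
U+24590 → 4-byte form F0 A4 96 90 at offsets 17–20.
Offset 17 falls in char 7's range; it's byte 1 of F0 A4 96 90 = 0xF0.

0xF0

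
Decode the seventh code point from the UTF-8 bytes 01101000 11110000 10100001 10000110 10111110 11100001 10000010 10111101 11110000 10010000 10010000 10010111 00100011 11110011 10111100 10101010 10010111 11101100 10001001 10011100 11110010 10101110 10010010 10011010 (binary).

U+C25C

Offset 0: leading byte 0x68 = 01101000 → 1-byte char #1 = 68.
Offset 1: leading byte 0xF0 = 11110000 → 4-byte char #2 = F0 A1 86 BE.
Offset 5: leading byte 0xE1 = 11100001 → 3-byte char #3 = E1 82 BD.
Offset 8: leading byte 0xF0 = 11110000 → 4-byte char #4 = F0 90 90 97.
Offset 12: leading byte 0x23 = 00100011 → 1-byte char #5 = 23.
Offset 13: leading byte 0xF3 = 11110011 → 4-byte char #6 = F3 BC AA 97.
Offset 17: leading byte 0xEC = 11101100 → 3-byte char #7 = EC 89 9C.
Leading byte 0xEC = 11101100 matches 1110xxxx → 3-byte sequence.
Byte 1: 0xEC = 11101100, payload 1100 (4 bits).
Byte 2: 0x89 = 10001001 (10xxxxxx ✓), payload 001001.
Byte 3: 0x9C = 10011100 (10xxxxxx ✓), payload 011100.
Concatenate: 1100001001011100 = 0xC25C (16 bits → U+C25C).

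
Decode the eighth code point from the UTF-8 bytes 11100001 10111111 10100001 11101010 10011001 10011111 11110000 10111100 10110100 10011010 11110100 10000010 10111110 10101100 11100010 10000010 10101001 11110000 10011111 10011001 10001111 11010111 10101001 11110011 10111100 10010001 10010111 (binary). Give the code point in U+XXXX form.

Offset 0: leading byte 0xE1 = 11100001 → 3-byte char #1 = E1 BF A1.
Offset 3: leading byte 0xEA = 11101010 → 3-byte char #2 = EA 99 9F.
Offset 6: leading byte 0xF0 = 11110000 → 4-byte char #3 = F0 BC B4 9A.
Offset 10: leading byte 0xF4 = 11110100 → 4-byte char #4 = F4 82 BE AC.
Offset 14: leading byte 0xE2 = 11100010 → 3-byte char #5 = E2 82 A9.
Offset 17: leading byte 0xF0 = 11110000 → 4-byte char #6 = F0 9F 99 8F.
Offset 21: leading byte 0xD7 = 11010111 → 2-byte char #7 = D7 A9.
Offset 23: leading byte 0xF3 = 11110011 → 4-byte char #8 = F3 BC 91 97.
Leading byte 0xF3 = 11110011 matches 11110xxx → 4-byte sequence.
Byte 1: 0xF3 = 11110011, payload 011 (3 bits).
Byte 2: 0xBC = 10111100 (10xxxxxx ✓), payload 111100.
Byte 3: 0x91 = 10010001 (10xxxxxx ✓), payload 010001.
Byte 4: 0x97 = 10010111 (10xxxxxx ✓), payload 010111.
Concatenate: 011111100010001010111 = 0xFC457 (21 bits → U+FC457).

U+FC457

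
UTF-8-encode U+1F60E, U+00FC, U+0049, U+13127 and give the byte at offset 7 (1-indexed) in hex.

0x49

1-indexed offset 7 is 0-indexed offset 6.
U+1F60E → 4-byte form F0 9F 98 8E at offsets 0–3.
U+00FC → 2-byte form C3 BC at offsets 4–5.
U+0049 → 1-byte form 49 at offsets 6–6.
Offset 6 falls in char 3's range; it's byte 1 of 49 = 0x49.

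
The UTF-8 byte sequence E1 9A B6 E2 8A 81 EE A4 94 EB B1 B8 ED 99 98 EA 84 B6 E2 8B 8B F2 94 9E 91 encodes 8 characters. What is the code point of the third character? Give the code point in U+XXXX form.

U+E914

Offset 0: leading byte 0xE1 = 11100001 → 3-byte char #1 = E1 9A B6.
Offset 3: leading byte 0xE2 = 11100010 → 3-byte char #2 = E2 8A 81.
Offset 6: leading byte 0xEE = 11101110 → 3-byte char #3 = EE A4 94.
Leading byte 0xEE = 11101110 matches 1110xxxx → 3-byte sequence.
Byte 1: 0xEE = 11101110, payload 1110 (4 bits).
Byte 2: 0xA4 = 10100100 (10xxxxxx ✓), payload 100100.
Byte 3: 0x94 = 10010100 (10xxxxxx ✓), payload 010100.
Concatenate: 1110100100010100 = 0xE914 (16 bits → U+E914).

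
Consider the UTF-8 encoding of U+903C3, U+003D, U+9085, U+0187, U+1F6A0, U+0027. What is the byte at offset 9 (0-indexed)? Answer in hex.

0x87

U+903C3 → 4-byte form F2 90 8F 83 at offsets 0–3.
U+003D → 1-byte form 3D at offsets 4–4.
U+9085 → 3-byte form E9 82 85 at offsets 5–7.
U+0187 → 2-byte form C6 87 at offsets 8–9.
Offset 9 falls in char 4's range; it's byte 2 of C6 87 = 0x87.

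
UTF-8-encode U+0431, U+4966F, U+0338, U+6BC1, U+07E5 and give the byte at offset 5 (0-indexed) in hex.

U+0431 → 2-byte form D0 B1 at offsets 0–1.
U+4966F → 4-byte form F1 89 99 AF at offsets 2–5.
Offset 5 falls in char 2's range; it's byte 4 of F1 89 99 AF = 0xAF.

0xAF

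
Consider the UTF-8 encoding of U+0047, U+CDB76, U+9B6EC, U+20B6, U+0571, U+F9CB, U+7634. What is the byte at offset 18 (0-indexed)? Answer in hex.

0x98

U+0047 → 1-byte form 47 at offsets 0–0.
U+CDB76 → 4-byte form F3 8D AD B6 at offsets 1–4.
U+9B6EC → 4-byte form F2 9B 9B AC at offsets 5–8.
U+20B6 → 3-byte form E2 82 B6 at offsets 9–11.
U+0571 → 2-byte form D5 B1 at offsets 12–13.
U+F9CB → 3-byte form EF A7 8B at offsets 14–16.
U+7634 → 3-byte form E7 98 B4 at offsets 17–19.
Offset 18 falls in char 7's range; it's byte 2 of E7 98 B4 = 0x98.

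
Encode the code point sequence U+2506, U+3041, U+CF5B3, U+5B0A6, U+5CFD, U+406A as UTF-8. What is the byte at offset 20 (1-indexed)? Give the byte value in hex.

0xAA

1-indexed offset 20 is 0-indexed offset 19.
U+2506 → 3-byte form E2 94 86 at offsets 0–2.
U+3041 → 3-byte form E3 81 81 at offsets 3–5.
U+CF5B3 → 4-byte form F3 8F 96 B3 at offsets 6–9.
U+5B0A6 → 4-byte form F1 9B 82 A6 at offsets 10–13.
U+5CFD → 3-byte form E5 B3 BD at offsets 14–16.
U+406A → 3-byte form E4 81 AA at offsets 17–19.
Offset 19 falls in char 6's range; it's byte 3 of E4 81 AA = 0xAA.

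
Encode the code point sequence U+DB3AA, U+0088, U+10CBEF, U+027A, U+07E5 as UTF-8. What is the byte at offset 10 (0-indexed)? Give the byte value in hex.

U+DB3AA → 4-byte form F3 9B 8E AA at offsets 0–3.
U+0088 → 2-byte form C2 88 at offsets 4–5.
U+10CBEF → 4-byte form F4 8C AF AF at offsets 6–9.
U+027A → 2-byte form C9 BA at offsets 10–11.
Offset 10 falls in char 4's range; it's byte 1 of C9 BA = 0xC9.

0xC9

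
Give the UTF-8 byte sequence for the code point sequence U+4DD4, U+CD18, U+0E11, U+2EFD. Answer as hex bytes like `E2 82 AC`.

U+4DD4: 3-byte form → E4 B7 94.
U+CD18: 3-byte form → EC B4 98.
U+0E11: 3-byte form → E0 B8 91.
U+2EFD: 3-byte form → E2 BB BD.
Concatenated (12 bytes): E4 B7 94 EC B4 98 E0 B8 91 E2 BB BD.

E4 B7 94 EC B4 98 E0 B8 91 E2 BB BD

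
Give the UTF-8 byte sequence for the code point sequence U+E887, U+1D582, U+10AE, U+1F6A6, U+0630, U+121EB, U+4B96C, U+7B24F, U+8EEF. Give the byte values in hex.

U+E887: 3-byte form → EE A2 87.
U+1D582: 4-byte form → F0 9D 96 82.
U+10AE: 3-byte form → E1 82 AE.
U+1F6A6: 4-byte form → F0 9F 9A A6.
U+0630: 2-byte form → D8 B0.
U+121EB: 4-byte form → F0 92 87 AB.
U+4B96C: 4-byte form → F1 8B A5 AC.
U+7B24F: 4-byte form → F1 BB 89 8F.
U+8EEF: 3-byte form → E8 BB AF.
Concatenated (31 bytes): EE A2 87 F0 9D 96 82 E1 82 AE F0 9F 9A A6 D8 B0 F0 92 87 AB F1 8B A5 AC F1 BB 89 8F E8 BB AF.

EE A2 87 F0 9D 96 82 E1 82 AE F0 9F 9A A6 D8 B0 F0 92 87 AB F1 8B A5 AC F1 BB 89 8F E8 BB AF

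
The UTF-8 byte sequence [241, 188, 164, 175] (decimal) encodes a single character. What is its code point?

Leading byte 0xF1 = 11110001 matches 11110xxx → 4-byte sequence.
Byte 1: 0xF1 = 11110001, payload 001 (3 bits).
Byte 2: 0xBC = 10111100 (10xxxxxx ✓), payload 111100.
Byte 3: 0xA4 = 10100100 (10xxxxxx ✓), payload 100100.
Byte 4: 0xAF = 10101111 (10xxxxxx ✓), payload 101111.
Concatenate: 001111100100100101111 = 0x7C92F (21 bits → U+7C92F).

U+7C92F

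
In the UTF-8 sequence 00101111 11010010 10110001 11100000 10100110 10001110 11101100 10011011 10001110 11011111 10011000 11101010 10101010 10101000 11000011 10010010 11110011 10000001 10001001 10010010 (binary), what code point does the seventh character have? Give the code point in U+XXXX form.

U+00D2

Offset 0: leading byte 0x2F = 00101111 → 1-byte char #1 = 2F.
Offset 1: leading byte 0xD2 = 11010010 → 2-byte char #2 = D2 B1.
Offset 3: leading byte 0xE0 = 11100000 → 3-byte char #3 = E0 A6 8E.
Offset 6: leading byte 0xEC = 11101100 → 3-byte char #4 = EC 9B 8E.
Offset 9: leading byte 0xDF = 11011111 → 2-byte char #5 = DF 98.
Offset 11: leading byte 0xEA = 11101010 → 3-byte char #6 = EA AA A8.
Offset 14: leading byte 0xC3 = 11000011 → 2-byte char #7 = C3 92.
Leading byte 0xC3 = 11000011 matches 110xxxxx → 2-byte sequence.
Byte 1: 0xC3 = 11000011, payload 00011 (5 bits).
Byte 2: 0x92 = 10010010 (10xxxxxx ✓), payload 010010.
Concatenate: 00011010010 = 0xD2 (11 bits → U+00D2).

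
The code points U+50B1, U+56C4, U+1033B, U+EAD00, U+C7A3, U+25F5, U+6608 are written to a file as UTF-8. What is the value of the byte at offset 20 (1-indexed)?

1-indexed offset 20 is 0-indexed offset 19.
U+50B1 → 3-byte form E5 82 B1 at offsets 0–2.
U+56C4 → 3-byte form E5 9B 84 at offsets 3–5.
U+1033B → 4-byte form F0 90 8C BB at offsets 6–9.
U+EAD00 → 4-byte form F3 AA B4 80 at offsets 10–13.
U+C7A3 → 3-byte form EC 9E A3 at offsets 14–16.
U+25F5 → 3-byte form E2 97 B5 at offsets 17–19.
Offset 19 falls in char 6's range; it's byte 3 of E2 97 B5 = 0xB5.

0xB5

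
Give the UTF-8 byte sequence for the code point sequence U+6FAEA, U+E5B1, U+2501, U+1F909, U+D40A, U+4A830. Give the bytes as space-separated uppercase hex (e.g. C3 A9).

U+6FAEA: 4-byte form → F1 AF AB AA.
U+E5B1: 3-byte form → EE 96 B1.
U+2501: 3-byte form → E2 94 81.
U+1F909: 4-byte form → F0 9F A4 89.
U+D40A: 3-byte form → ED 90 8A.
U+4A830: 4-byte form → F1 8A A0 B0.
Concatenated (21 bytes): F1 AF AB AA EE 96 B1 E2 94 81 F0 9F A4 89 ED 90 8A F1 8A A0 B0.

F1 AF AB AA EE 96 B1 E2 94 81 F0 9F A4 89 ED 90 8A F1 8A A0 B0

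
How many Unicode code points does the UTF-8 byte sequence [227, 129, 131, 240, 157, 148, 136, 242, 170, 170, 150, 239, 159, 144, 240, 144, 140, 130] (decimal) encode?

5

Byte at offset 0: 0xE3 = 11100011 → 3-byte char (#1). Advance 3.
Byte at offset 3: 0xF0 = 11110000 → 4-byte char (#2). Advance 4.
Byte at offset 7: 0xF2 = 11110010 → 4-byte char (#3). Advance 4.
Byte at offset 11: 0xEF = 11101111 → 3-byte char (#4). Advance 3.
Byte at offset 14: 0xF0 = 11110000 → 4-byte char (#5). Advance 4.
Reached end at offset 18 after 5 code points.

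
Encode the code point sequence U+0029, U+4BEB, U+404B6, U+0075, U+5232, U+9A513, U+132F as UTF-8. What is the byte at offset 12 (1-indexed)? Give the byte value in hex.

1-indexed offset 12 is 0-indexed offset 11.
U+0029 → 1-byte form 29 at offsets 0–0.
U+4BEB → 3-byte form E4 AF AB at offsets 1–3.
U+404B6 → 4-byte form F1 80 92 B6 at offsets 4–7.
U+0075 → 1-byte form 75 at offsets 8–8.
U+5232 → 3-byte form E5 88 B2 at offsets 9–11.
Offset 11 falls in char 5's range; it's byte 3 of E5 88 B2 = 0xB2.

0xB2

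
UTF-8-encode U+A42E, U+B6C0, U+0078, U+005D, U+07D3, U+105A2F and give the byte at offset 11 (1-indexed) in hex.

0xF4

1-indexed offset 11 is 0-indexed offset 10.
U+A42E → 3-byte form EA 90 AE at offsets 0–2.
U+B6C0 → 3-byte form EB 9B 80 at offsets 3–5.
U+0078 → 1-byte form 78 at offsets 6–6.
U+005D → 1-byte form 5D at offsets 7–7.
U+07D3 → 2-byte form DF 93 at offsets 8–9.
U+105A2F → 4-byte form F4 85 A8 AF at offsets 10–13.
Offset 10 falls in char 6's range; it's byte 1 of F4 85 A8 AF = 0xF4.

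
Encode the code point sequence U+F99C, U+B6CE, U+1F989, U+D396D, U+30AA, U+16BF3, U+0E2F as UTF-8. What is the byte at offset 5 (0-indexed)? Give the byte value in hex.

U+F99C → 3-byte form EF A6 9C at offsets 0–2.
U+B6CE → 3-byte form EB 9B 8E at offsets 3–5.
Offset 5 falls in char 2's range; it's byte 3 of EB 9B 8E = 0x8E.

0x8E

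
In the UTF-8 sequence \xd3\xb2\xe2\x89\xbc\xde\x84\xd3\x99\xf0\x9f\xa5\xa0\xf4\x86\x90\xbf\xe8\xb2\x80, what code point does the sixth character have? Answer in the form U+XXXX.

U+10643F

Offset 0: leading byte 0xD3 = 11010011 → 2-byte char #1 = D3 B2.
Offset 2: leading byte 0xE2 = 11100010 → 3-byte char #2 = E2 89 BC.
Offset 5: leading byte 0xDE = 11011110 → 2-byte char #3 = DE 84.
Offset 7: leading byte 0xD3 = 11010011 → 2-byte char #4 = D3 99.
Offset 9: leading byte 0xF0 = 11110000 → 4-byte char #5 = F0 9F A5 A0.
Offset 13: leading byte 0xF4 = 11110100 → 4-byte char #6 = F4 86 90 BF.
Leading byte 0xF4 = 11110100 matches 11110xxx → 4-byte sequence.
Byte 1: 0xF4 = 11110100, payload 100 (3 bits).
Byte 2: 0x86 = 10000110 (10xxxxxx ✓), payload 000110.
Byte 3: 0x90 = 10010000 (10xxxxxx ✓), payload 010000.
Byte 4: 0xBF = 10111111 (10xxxxxx ✓), payload 111111.
Concatenate: 100000110010000111111 = 0x10643F (21 bits → U+10643F).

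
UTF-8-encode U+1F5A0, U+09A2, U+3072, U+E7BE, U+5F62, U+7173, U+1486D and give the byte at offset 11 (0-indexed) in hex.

U+1F5A0 → 4-byte form F0 9F 96 A0 at offsets 0–3.
U+09A2 → 3-byte form E0 A6 A2 at offsets 4–6.
U+3072 → 3-byte form E3 81 B2 at offsets 7–9.
U+E7BE → 3-byte form EE 9E BE at offsets 10–12.
Offset 11 falls in char 4's range; it's byte 2 of EE 9E BE = 0x9E.

0x9E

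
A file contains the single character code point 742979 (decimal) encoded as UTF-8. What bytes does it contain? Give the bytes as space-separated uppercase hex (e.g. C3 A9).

U+B5643 = 0xB5643 = 742979 decimal. In range U+10000–U+10FFFF → 4-byte form: 11110xxx 10xxxxxx 10xxxxxx 10xxxxxx.
Binary (21 bits): 010110101011001000011.
Split 3+6+6+6: 010 | 110101 | 011001 | 000011.
Byte 1: 11110010 = 0xF2.
Byte 2: 10110101 = 0xB5.
Byte 3: 10011001 = 0x99.
Byte 4: 10000011 = 0x83.

F2 B5 99 83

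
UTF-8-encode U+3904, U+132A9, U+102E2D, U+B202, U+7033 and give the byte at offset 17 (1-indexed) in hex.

0xB3

1-indexed offset 17 is 0-indexed offset 16.
U+3904 → 3-byte form E3 A4 84 at offsets 0–2.
U+132A9 → 4-byte form F0 93 8A A9 at offsets 3–6.
U+102E2D → 4-byte form F4 82 B8 AD at offsets 7–10.
U+B202 → 3-byte form EB 88 82 at offsets 11–13.
U+7033 → 3-byte form E7 80 B3 at offsets 14–16.
Offset 16 falls in char 5's range; it's byte 3 of E7 80 B3 = 0xB3.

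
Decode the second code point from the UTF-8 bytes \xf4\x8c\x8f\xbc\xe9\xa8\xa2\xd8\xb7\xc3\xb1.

Offset 0: leading byte 0xF4 = 11110100 → 4-byte char #1 = F4 8C 8F BC.
Offset 4: leading byte 0xE9 = 11101001 → 3-byte char #2 = E9 A8 A2.
Leading byte 0xE9 = 11101001 matches 1110xxxx → 3-byte sequence.
Byte 1: 0xE9 = 11101001, payload 1001 (4 bits).
Byte 2: 0xA8 = 10101000 (10xxxxxx ✓), payload 101000.
Byte 3: 0xA2 = 10100010 (10xxxxxx ✓), payload 100010.
Concatenate: 1001101000100010 = 0x9A22 (16 bits → U+9A22).

U+9A22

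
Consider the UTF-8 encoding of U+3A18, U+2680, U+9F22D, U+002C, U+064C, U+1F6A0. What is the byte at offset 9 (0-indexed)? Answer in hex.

U+3A18 → 3-byte form E3 A8 98 at offsets 0–2.
U+2680 → 3-byte form E2 9A 80 at offsets 3–5.
U+9F22D → 4-byte form F2 9F 88 AD at offsets 6–9.
Offset 9 falls in char 3's range; it's byte 4 of F2 9F 88 AD = 0xAD.

0xAD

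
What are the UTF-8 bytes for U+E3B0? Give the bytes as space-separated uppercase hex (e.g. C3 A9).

EE 8E B0

U+E3B0 = 0xE3B0 = 58288 decimal. In range U+0800–U+FFFF → 3-byte form: 1110xxxx 10xxxxxx 10xxxxxx.
Binary (16 bits): 1110001110110000.
Split 4+6+6: 1110 | 001110 | 110000.
Byte 1: 11101110 = 0xEE.
Byte 2: 10001110 = 0x8E.
Byte 3: 10110000 = 0xB0.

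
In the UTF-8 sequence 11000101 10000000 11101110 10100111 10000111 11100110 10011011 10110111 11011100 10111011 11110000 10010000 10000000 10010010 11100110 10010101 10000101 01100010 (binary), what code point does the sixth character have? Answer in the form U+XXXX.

Offset 0: leading byte 0xC5 = 11000101 → 2-byte char #1 = C5 80.
Offset 2: leading byte 0xEE = 11101110 → 3-byte char #2 = EE A7 87.
Offset 5: leading byte 0xE6 = 11100110 → 3-byte char #3 = E6 9B B7.
Offset 8: leading byte 0xDC = 11011100 → 2-byte char #4 = DC BB.
Offset 10: leading byte 0xF0 = 11110000 → 4-byte char #5 = F0 90 80 92.
Offset 14: leading byte 0xE6 = 11100110 → 3-byte char #6 = E6 95 85.
Leading byte 0xE6 = 11100110 matches 1110xxxx → 3-byte sequence.
Byte 1: 0xE6 = 11100110, payload 0110 (4 bits).
Byte 2: 0x95 = 10010101 (10xxxxxx ✓), payload 010101.
Byte 3: 0x85 = 10000101 (10xxxxxx ✓), payload 000101.
Concatenate: 0110010101000101 = 0x6545 (16 bits → U+6545).

U+6545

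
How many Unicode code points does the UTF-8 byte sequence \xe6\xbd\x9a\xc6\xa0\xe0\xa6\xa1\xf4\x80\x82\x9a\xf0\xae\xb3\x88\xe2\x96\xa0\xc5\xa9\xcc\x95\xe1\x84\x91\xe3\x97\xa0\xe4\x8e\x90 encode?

Byte at offset 0: 0xE6 = 11100110 → 3-byte char (#1). Advance 3.
Byte at offset 3: 0xC6 = 11000110 → 2-byte char (#2). Advance 2.
Byte at offset 5: 0xE0 = 11100000 → 3-byte char (#3). Advance 3.
Byte at offset 8: 0xF4 = 11110100 → 4-byte char (#4). Advance 4.
Byte at offset 12: 0xF0 = 11110000 → 4-byte char (#5). Advance 4.
Byte at offset 16: 0xE2 = 11100010 → 3-byte char (#6). Advance 3.
Byte at offset 19: 0xC5 = 11000101 → 2-byte char (#7). Advance 2.
Byte at offset 21: 0xCC = 11001100 → 2-byte char (#8). Advance 2.
Byte at offset 23: 0xE1 = 11100001 → 3-byte char (#9). Advance 3.
Byte at offset 26: 0xE3 = 11100011 → 3-byte char (#10). Advance 3.
Byte at offset 29: 0xE4 = 11100100 → 3-byte char (#11). Advance 3.
Reached end at offset 32 after 11 code points.

11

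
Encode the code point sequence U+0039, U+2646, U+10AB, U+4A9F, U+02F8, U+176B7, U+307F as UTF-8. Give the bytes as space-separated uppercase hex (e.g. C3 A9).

U+0039: 1-byte form → 39.
U+2646: 3-byte form → E2 99 86.
U+10AB: 3-byte form → E1 82 AB.
U+4A9F: 3-byte form → E4 AA 9F.
U+02F8: 2-byte form → CB B8.
U+176B7: 4-byte form → F0 97 9A B7.
U+307F: 3-byte form → E3 81 BF.
Concatenated (19 bytes): 39 E2 99 86 E1 82 AB E4 AA 9F CB B8 F0 97 9A B7 E3 81 BF.

39 E2 99 86 E1 82 AB E4 AA 9F CB B8 F0 97 9A B7 E3 81 BF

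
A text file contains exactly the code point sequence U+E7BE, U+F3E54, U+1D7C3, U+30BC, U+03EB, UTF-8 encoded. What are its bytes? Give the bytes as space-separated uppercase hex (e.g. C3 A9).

EE 9E BE F3 B3 B9 94 F0 9D 9F 83 E3 82 BC CF AB

U+E7BE: 3-byte form → EE 9E BE.
U+F3E54: 4-byte form → F3 B3 B9 94.
U+1D7C3: 4-byte form → F0 9D 9F 83.
U+30BC: 3-byte form → E3 82 BC.
U+03EB: 2-byte form → CF AB.
Concatenated (16 bytes): EE 9E BE F3 B3 B9 94 F0 9D 9F 83 E3 82 BC CF AB.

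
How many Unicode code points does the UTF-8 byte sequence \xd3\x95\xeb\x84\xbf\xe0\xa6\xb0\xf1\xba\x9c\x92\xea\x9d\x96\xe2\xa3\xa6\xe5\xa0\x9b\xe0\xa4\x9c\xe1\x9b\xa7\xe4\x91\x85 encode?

Byte at offset 0: 0xD3 = 11010011 → 2-byte char (#1). Advance 2.
Byte at offset 2: 0xEB = 11101011 → 3-byte char (#2). Advance 3.
Byte at offset 5: 0xE0 = 11100000 → 3-byte char (#3). Advance 3.
Byte at offset 8: 0xF1 = 11110001 → 4-byte char (#4). Advance 4.
Byte at offset 12: 0xEA = 11101010 → 3-byte char (#5). Advance 3.
Byte at offset 15: 0xE2 = 11100010 → 3-byte char (#6). Advance 3.
Byte at offset 18: 0xE5 = 11100101 → 3-byte char (#7). Advance 3.
Byte at offset 21: 0xE0 = 11100000 → 3-byte char (#8). Advance 3.
Byte at offset 24: 0xE1 = 11100001 → 3-byte char (#9). Advance 3.
Byte at offset 27: 0xE4 = 11100100 → 3-byte char (#10). Advance 3.
Reached end at offset 30 after 10 code points.

10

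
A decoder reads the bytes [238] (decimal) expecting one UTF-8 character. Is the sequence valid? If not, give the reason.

Leading byte 0xEE = 11101110 → 3-byte form, but only 1 byte is present.

invalid (sequence truncated)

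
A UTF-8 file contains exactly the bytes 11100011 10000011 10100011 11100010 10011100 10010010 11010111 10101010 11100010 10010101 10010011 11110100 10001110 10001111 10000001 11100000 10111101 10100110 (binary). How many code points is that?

Byte at offset 0: 0xE3 = 11100011 → 3-byte char (#1). Advance 3.
Byte at offset 3: 0xE2 = 11100010 → 3-byte char (#2). Advance 3.
Byte at offset 6: 0xD7 = 11010111 → 2-byte char (#3). Advance 2.
Byte at offset 8: 0xE2 = 11100010 → 3-byte char (#4). Advance 3.
Byte at offset 11: 0xF4 = 11110100 → 4-byte char (#5). Advance 4.
Byte at offset 15: 0xE0 = 11100000 → 3-byte char (#6). Advance 3.
Reached end at offset 18 after 6 code points.

6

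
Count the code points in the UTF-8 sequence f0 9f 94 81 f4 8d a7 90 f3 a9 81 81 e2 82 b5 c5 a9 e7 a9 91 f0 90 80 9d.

Byte at offset 0: 0xF0 = 11110000 → 4-byte char (#1). Advance 4.
Byte at offset 4: 0xF4 = 11110100 → 4-byte char (#2). Advance 4.
Byte at offset 8: 0xF3 = 11110011 → 4-byte char (#3). Advance 4.
Byte at offset 12: 0xE2 = 11100010 → 3-byte char (#4). Advance 3.
Byte at offset 15: 0xC5 = 11000101 → 2-byte char (#5). Advance 2.
Byte at offset 17: 0xE7 = 11100111 → 3-byte char (#6). Advance 3.
Byte at offset 20: 0xF0 = 11110000 → 4-byte char (#7). Advance 4.
Reached end at offset 24 after 7 code points.

7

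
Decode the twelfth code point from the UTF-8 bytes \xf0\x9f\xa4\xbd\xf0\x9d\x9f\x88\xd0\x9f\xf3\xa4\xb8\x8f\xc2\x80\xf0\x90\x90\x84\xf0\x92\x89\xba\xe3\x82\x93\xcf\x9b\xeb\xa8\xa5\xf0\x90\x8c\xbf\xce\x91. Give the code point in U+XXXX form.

U+0391

Offset 0: leading byte 0xF0 = 11110000 → 4-byte char #1 = F0 9F A4 BD.
Offset 4: leading byte 0xF0 = 11110000 → 4-byte char #2 = F0 9D 9F 88.
Offset 8: leading byte 0xD0 = 11010000 → 2-byte char #3 = D0 9F.
Offset 10: leading byte 0xF3 = 11110011 → 4-byte char #4 = F3 A4 B8 8F.
Offset 14: leading byte 0xC2 = 11000010 → 2-byte char #5 = C2 80.
Offset 16: leading byte 0xF0 = 11110000 → 4-byte char #6 = F0 90 90 84.
Offset 20: leading byte 0xF0 = 11110000 → 4-byte char #7 = F0 92 89 BA.
Offset 24: leading byte 0xE3 = 11100011 → 3-byte char #8 = E3 82 93.
Offset 27: leading byte 0xCF = 11001111 → 2-byte char #9 = CF 9B.
Offset 29: leading byte 0xEB = 11101011 → 3-byte char #10 = EB A8 A5.
Offset 32: leading byte 0xF0 = 11110000 → 4-byte char #11 = F0 90 8C BF.
Offset 36: leading byte 0xCE = 11001110 → 2-byte char #12 = CE 91.
Leading byte 0xCE = 11001110 matches 110xxxxx → 2-byte sequence.
Byte 1: 0xCE = 11001110, payload 01110 (5 bits).
Byte 2: 0x91 = 10010001 (10xxxxxx ✓), payload 010001.
Concatenate: 01110010001 = 0x391 (11 bits → U+0391).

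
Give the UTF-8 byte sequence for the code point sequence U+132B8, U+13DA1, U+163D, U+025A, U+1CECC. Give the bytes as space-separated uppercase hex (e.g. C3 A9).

F0 93 8A B8 F0 93 B6 A1 E1 98 BD C9 9A F0 9C BB 8C

U+132B8: 4-byte form → F0 93 8A B8.
U+13DA1: 4-byte form → F0 93 B6 A1.
U+163D: 3-byte form → E1 98 BD.
U+025A: 2-byte form → C9 9A.
U+1CECC: 4-byte form → F0 9C BB 8C.
Concatenated (17 bytes): F0 93 8A B8 F0 93 B6 A1 E1 98 BD C9 9A F0 9C BB 8C.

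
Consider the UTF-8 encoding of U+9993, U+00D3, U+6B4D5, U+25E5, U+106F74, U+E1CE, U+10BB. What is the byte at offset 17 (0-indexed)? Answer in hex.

U+9993 → 3-byte form E9 A6 93 at offsets 0–2.
U+00D3 → 2-byte form C3 93 at offsets 3–4.
U+6B4D5 → 4-byte form F1 AB 93 95 at offsets 5–8.
U+25E5 → 3-byte form E2 97 A5 at offsets 9–11.
U+106F74 → 4-byte form F4 86 BD B4 at offsets 12–15.
U+E1CE → 3-byte form EE 87 8E at offsets 16–18.
Offset 17 falls in char 6's range; it's byte 2 of EE 87 8E = 0x87.

0x87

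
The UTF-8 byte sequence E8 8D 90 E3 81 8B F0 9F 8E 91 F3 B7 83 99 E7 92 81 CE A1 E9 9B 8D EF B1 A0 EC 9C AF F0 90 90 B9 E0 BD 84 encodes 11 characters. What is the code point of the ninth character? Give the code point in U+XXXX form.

Offset 0: leading byte 0xE8 = 11101000 → 3-byte char #1 = E8 8D 90.
Offset 3: leading byte 0xE3 = 11100011 → 3-byte char #2 = E3 81 8B.
Offset 6: leading byte 0xF0 = 11110000 → 4-byte char #3 = F0 9F 8E 91.
Offset 10: leading byte 0xF3 = 11110011 → 4-byte char #4 = F3 B7 83 99.
Offset 14: leading byte 0xE7 = 11100111 → 3-byte char #5 = E7 92 81.
Offset 17: leading byte 0xCE = 11001110 → 2-byte char #6 = CE A1.
Offset 19: leading byte 0xE9 = 11101001 → 3-byte char #7 = E9 9B 8D.
Offset 22: leading byte 0xEF = 11101111 → 3-byte char #8 = EF B1 A0.
Offset 25: leading byte 0xEC = 11101100 → 3-byte char #9 = EC 9C AF.
Leading byte 0xEC = 11101100 matches 1110xxxx → 3-byte sequence.
Byte 1: 0xEC = 11101100, payload 1100 (4 bits).
Byte 2: 0x9C = 10011100 (10xxxxxx ✓), payload 011100.
Byte 3: 0xAF = 10101111 (10xxxxxx ✓), payload 101111.
Concatenate: 1100011100101111 = 0xC72F (16 bits → U+C72F).

U+C72F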